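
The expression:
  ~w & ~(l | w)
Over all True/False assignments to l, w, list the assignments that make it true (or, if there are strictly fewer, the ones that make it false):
is true only for:
  l=False, w=False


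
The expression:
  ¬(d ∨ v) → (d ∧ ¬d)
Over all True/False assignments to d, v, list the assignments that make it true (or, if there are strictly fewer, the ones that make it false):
is false only for:
  d=False, v=False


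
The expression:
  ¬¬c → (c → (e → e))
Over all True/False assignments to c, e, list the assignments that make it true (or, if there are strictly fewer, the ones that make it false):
is always true.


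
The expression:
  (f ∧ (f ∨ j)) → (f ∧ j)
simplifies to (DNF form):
j ∨ ¬f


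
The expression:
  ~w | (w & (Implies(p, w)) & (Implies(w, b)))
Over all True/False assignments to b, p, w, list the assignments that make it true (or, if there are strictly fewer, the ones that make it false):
is false only for:
  b=False, p=False, w=True;
  b=False, p=True, w=True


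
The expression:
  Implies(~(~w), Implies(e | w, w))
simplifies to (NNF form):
True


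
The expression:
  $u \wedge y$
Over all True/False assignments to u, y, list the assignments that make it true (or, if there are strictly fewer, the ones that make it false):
is true only for:
  u=True, y=True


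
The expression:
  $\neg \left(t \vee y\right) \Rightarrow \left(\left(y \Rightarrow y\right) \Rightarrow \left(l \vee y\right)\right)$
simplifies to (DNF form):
$l \vee t \vee y$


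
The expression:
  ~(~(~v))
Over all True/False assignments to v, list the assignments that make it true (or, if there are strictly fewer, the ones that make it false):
is true only for:
  v=False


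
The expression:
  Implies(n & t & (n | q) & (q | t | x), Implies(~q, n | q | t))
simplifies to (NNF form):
True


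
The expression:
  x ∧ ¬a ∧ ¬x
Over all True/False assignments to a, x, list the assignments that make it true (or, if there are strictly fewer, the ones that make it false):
is never true.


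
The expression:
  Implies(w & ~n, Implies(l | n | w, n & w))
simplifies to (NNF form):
n | ~w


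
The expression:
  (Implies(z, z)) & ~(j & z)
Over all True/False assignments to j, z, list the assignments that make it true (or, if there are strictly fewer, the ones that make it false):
is false only for:
  j=True, z=True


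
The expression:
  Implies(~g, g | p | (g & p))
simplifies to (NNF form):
g | p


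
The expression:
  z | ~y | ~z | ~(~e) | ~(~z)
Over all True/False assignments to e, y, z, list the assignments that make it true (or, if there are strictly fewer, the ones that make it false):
is always true.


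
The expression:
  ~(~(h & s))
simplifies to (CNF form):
h & s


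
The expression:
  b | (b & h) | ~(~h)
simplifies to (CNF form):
b | h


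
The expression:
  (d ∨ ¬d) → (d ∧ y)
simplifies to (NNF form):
d ∧ y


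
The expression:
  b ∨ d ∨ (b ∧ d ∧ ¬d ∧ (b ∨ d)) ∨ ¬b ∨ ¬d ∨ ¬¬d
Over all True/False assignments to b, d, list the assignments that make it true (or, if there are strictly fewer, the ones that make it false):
is always true.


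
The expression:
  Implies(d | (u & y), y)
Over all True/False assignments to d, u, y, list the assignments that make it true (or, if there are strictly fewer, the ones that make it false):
is false only for:
  d=True, u=False, y=False;
  d=True, u=True, y=False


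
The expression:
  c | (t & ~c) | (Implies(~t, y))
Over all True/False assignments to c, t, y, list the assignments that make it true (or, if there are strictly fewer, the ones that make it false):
is false only for:
  c=False, t=False, y=False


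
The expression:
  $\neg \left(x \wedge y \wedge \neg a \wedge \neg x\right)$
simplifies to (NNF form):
$\text{True}$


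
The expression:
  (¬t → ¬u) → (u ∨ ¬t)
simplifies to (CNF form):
u ∨ ¬t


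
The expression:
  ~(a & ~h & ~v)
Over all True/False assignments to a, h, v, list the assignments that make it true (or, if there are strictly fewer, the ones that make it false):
is false only for:
  a=True, h=False, v=False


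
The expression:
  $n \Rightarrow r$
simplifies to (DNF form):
$r \vee \neg n$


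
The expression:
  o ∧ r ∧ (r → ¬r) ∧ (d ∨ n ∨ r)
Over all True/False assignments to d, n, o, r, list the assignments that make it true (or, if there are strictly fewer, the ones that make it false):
is never true.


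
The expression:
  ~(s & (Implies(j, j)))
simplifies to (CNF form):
~s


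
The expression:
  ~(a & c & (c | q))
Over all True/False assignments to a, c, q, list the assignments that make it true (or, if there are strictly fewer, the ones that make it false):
is false only for:
  a=True, c=True, q=False;
  a=True, c=True, q=True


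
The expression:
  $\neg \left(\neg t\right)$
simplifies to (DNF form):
$t$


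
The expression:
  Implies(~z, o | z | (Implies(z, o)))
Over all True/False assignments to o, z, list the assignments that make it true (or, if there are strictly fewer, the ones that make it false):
is always true.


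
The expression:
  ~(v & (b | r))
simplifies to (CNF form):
(~b | ~v) & (~r | ~v)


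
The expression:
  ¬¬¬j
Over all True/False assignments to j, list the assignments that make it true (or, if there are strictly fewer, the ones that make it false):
is true only for:
  j=False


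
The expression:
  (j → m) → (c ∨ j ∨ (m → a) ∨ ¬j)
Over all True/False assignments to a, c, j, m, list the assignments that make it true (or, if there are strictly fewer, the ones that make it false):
is always true.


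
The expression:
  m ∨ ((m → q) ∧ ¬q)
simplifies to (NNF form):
m ∨ ¬q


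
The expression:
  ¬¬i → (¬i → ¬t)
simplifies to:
True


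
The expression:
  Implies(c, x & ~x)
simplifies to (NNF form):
~c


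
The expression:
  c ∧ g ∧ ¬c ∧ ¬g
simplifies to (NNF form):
False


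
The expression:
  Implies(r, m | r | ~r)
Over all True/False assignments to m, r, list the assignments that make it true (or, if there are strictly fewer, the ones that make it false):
is always true.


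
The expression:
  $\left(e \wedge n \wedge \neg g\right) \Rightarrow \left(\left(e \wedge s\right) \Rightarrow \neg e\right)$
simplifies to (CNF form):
$g \vee \neg e \vee \neg n \vee \neg s$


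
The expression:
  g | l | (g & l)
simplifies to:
g | l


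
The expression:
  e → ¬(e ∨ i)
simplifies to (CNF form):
¬e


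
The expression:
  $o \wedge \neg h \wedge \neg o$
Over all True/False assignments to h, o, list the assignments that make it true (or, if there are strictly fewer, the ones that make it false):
is never true.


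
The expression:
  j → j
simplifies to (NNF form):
True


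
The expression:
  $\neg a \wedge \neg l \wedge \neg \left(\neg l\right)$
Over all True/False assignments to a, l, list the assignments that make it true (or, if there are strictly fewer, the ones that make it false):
is never true.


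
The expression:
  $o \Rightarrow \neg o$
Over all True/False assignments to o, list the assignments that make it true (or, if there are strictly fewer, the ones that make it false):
is true only for:
  o=False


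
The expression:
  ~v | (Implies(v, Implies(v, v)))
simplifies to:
True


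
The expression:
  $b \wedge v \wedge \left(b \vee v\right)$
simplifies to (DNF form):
$b \wedge v$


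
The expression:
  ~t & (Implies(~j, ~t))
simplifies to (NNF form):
~t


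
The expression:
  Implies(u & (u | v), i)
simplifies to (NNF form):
i | ~u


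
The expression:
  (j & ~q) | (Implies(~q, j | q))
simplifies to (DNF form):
j | q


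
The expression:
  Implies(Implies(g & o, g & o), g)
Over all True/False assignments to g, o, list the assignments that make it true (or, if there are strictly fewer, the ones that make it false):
is true only for:
  g=True, o=False;
  g=True, o=True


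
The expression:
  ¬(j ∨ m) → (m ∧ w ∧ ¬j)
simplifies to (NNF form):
j ∨ m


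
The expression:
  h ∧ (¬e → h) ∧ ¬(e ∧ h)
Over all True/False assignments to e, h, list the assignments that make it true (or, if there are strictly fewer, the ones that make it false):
is true only for:
  e=False, h=True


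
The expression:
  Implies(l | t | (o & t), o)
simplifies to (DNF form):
o | (~l & ~t)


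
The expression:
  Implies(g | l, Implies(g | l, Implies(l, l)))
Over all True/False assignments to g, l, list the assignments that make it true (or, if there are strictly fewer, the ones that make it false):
is always true.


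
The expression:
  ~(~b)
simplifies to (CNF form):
b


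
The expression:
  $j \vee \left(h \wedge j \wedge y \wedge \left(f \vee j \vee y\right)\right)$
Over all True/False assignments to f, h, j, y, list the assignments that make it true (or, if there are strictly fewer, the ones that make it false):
is true only for:
  f=False, h=False, j=True, y=False;
  f=False, h=False, j=True, y=True;
  f=False, h=True, j=True, y=False;
  f=False, h=True, j=True, y=True;
  f=True, h=False, j=True, y=False;
  f=True, h=False, j=True, y=True;
  f=True, h=True, j=True, y=False;
  f=True, h=True, j=True, y=True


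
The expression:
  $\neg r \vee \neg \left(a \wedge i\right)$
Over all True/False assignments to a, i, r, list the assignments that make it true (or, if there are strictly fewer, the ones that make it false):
is false only for:
  a=True, i=True, r=True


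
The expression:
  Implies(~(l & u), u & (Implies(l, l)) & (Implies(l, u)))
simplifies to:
u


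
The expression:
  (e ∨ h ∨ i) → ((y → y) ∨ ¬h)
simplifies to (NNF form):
True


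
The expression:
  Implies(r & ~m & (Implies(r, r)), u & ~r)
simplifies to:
m | ~r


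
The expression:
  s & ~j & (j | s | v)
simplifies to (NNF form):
s & ~j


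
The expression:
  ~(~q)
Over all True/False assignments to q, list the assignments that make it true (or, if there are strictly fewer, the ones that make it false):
is true only for:
  q=True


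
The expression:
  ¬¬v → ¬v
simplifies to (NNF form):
¬v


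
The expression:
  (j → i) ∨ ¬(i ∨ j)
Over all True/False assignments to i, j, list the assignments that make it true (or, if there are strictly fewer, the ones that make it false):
is false only for:
  i=False, j=True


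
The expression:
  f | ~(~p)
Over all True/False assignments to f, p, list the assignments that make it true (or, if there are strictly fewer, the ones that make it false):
is false only for:
  f=False, p=False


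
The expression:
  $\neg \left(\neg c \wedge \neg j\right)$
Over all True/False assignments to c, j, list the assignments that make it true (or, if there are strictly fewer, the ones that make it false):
is false only for:
  c=False, j=False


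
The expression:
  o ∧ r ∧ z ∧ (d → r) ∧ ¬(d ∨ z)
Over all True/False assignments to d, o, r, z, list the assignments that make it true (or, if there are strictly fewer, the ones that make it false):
is never true.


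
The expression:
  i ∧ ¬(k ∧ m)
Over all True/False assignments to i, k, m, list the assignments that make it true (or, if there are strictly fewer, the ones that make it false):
is true only for:
  i=True, k=False, m=False;
  i=True, k=False, m=True;
  i=True, k=True, m=False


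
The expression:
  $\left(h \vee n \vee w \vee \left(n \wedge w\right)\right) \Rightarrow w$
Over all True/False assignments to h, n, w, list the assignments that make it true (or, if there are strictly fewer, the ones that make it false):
is false only for:
  h=False, n=True, w=False;
  h=True, n=False, w=False;
  h=True, n=True, w=False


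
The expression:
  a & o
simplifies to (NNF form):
a & o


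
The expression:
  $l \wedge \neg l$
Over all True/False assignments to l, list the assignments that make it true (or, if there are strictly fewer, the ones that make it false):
is never true.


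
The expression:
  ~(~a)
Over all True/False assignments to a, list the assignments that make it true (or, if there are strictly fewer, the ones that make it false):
is true only for:
  a=True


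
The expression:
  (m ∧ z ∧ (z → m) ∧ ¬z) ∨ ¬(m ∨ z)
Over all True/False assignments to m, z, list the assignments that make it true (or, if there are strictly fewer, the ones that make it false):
is true only for:
  m=False, z=False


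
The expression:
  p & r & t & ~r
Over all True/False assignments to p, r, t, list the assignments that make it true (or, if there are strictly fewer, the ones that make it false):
is never true.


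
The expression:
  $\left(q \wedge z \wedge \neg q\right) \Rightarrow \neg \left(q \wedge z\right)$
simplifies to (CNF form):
$\text{True}$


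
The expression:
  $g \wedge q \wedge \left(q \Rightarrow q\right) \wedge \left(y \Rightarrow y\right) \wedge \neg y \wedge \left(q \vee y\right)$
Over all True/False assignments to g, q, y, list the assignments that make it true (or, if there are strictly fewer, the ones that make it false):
is true only for:
  g=True, q=True, y=False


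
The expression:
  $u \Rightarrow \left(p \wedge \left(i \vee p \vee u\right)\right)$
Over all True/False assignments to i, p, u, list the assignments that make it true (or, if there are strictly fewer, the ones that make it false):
is false only for:
  i=False, p=False, u=True;
  i=True, p=False, u=True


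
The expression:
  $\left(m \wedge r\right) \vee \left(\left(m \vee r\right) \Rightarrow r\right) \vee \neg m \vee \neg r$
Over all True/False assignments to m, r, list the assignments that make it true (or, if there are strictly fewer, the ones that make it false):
is always true.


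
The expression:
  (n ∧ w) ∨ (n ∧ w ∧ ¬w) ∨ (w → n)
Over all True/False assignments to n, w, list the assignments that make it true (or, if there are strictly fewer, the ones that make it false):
is false only for:
  n=False, w=True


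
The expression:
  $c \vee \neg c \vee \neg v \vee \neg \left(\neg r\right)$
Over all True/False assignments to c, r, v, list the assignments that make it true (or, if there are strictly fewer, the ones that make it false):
is always true.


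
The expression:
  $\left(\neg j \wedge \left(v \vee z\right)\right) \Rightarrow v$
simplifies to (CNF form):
$j \vee v \vee \neg z$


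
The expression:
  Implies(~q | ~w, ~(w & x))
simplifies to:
q | ~w | ~x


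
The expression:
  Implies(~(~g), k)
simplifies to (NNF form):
k | ~g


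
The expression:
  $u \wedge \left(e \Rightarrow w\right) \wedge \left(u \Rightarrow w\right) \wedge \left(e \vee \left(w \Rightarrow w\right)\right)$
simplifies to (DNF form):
$u \wedge w$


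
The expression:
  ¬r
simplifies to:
¬r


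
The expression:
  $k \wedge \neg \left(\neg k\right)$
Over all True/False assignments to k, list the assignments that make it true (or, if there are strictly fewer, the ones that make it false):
is true only for:
  k=True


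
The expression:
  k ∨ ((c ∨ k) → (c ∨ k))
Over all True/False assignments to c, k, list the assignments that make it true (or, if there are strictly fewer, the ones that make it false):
is always true.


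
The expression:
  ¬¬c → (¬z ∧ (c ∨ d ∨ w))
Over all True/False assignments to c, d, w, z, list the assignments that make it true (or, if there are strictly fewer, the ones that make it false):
is false only for:
  c=True, d=False, w=False, z=True;
  c=True, d=False, w=True, z=True;
  c=True, d=True, w=False, z=True;
  c=True, d=True, w=True, z=True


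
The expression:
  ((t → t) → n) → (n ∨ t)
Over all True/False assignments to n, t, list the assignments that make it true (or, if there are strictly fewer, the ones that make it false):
is always true.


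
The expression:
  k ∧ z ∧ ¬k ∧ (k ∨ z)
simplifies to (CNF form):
False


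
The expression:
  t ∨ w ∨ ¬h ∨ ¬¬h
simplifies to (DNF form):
True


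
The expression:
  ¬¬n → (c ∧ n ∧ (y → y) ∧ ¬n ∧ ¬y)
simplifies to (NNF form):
¬n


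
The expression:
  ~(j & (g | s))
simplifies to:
~j | (~g & ~s)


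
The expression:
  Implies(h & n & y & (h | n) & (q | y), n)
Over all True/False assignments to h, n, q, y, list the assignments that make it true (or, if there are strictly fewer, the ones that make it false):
is always true.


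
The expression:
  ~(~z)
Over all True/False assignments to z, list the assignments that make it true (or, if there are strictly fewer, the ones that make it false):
is true only for:
  z=True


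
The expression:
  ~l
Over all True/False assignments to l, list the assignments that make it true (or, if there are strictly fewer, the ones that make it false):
is true only for:
  l=False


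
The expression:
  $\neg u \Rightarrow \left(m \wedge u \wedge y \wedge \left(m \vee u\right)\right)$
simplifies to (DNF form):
$u$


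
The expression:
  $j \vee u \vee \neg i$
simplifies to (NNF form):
$j \vee u \vee \neg i$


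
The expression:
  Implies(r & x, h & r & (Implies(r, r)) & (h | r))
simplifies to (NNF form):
h | ~r | ~x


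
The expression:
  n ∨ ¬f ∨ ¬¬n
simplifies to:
n ∨ ¬f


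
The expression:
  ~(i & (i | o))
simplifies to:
~i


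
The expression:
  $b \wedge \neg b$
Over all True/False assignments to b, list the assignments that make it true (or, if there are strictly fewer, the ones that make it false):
is never true.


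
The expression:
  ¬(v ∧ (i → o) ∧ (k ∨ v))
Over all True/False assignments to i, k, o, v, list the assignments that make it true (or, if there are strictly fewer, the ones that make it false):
is false only for:
  i=False, k=False, o=False, v=True;
  i=False, k=False, o=True, v=True;
  i=False, k=True, o=False, v=True;
  i=False, k=True, o=True, v=True;
  i=True, k=False, o=True, v=True;
  i=True, k=True, o=True, v=True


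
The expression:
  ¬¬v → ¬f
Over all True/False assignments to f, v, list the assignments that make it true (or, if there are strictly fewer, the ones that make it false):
is false only for:
  f=True, v=True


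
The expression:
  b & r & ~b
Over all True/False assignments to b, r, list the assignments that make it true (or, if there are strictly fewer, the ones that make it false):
is never true.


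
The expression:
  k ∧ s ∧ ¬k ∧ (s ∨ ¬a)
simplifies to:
False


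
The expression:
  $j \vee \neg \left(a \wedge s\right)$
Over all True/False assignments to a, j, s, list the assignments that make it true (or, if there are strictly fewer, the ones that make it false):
is false only for:
  a=True, j=False, s=True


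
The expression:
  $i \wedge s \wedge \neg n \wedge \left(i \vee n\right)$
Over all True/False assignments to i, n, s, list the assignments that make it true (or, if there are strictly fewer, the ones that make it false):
is true only for:
  i=True, n=False, s=True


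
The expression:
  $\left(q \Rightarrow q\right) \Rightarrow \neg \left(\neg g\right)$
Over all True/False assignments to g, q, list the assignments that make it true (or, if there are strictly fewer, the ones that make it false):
is true only for:
  g=True, q=False;
  g=True, q=True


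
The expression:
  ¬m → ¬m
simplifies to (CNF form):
True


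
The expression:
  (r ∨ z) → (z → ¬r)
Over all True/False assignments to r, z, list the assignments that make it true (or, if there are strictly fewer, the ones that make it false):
is false only for:
  r=True, z=True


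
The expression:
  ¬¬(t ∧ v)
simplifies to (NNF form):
t ∧ v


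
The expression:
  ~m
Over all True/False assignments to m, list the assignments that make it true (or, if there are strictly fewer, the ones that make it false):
is true only for:
  m=False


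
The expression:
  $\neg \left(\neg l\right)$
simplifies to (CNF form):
$l$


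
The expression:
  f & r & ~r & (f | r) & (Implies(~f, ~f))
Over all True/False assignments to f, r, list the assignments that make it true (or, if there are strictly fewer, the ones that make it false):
is never true.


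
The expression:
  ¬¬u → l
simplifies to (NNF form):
l ∨ ¬u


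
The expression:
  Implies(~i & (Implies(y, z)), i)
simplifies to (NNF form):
i | (y & ~z)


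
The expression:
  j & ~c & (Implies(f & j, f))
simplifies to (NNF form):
j & ~c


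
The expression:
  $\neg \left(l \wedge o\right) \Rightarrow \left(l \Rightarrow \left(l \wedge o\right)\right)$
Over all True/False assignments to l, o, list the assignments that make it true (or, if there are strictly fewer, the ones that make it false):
is false only for:
  l=True, o=False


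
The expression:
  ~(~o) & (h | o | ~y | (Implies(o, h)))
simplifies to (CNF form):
o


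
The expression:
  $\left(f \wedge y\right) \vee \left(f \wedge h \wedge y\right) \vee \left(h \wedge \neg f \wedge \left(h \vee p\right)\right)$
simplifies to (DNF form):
$\left(f \wedge y\right) \vee \left(h \wedge \neg f\right)$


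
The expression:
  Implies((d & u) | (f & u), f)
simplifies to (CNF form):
f | ~d | ~u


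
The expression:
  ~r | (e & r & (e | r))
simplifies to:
e | ~r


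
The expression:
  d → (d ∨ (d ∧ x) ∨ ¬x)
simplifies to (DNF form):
True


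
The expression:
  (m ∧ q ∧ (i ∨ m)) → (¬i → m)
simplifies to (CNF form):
True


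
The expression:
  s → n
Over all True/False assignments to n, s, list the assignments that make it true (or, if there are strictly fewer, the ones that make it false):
is false only for:
  n=False, s=True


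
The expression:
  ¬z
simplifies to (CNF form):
¬z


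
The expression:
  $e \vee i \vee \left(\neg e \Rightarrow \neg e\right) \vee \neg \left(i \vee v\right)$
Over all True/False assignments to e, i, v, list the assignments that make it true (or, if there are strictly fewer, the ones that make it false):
is always true.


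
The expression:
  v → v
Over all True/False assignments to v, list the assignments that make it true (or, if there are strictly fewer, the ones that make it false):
is always true.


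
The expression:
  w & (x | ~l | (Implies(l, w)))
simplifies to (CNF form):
w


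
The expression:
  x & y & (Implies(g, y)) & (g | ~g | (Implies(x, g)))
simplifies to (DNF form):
x & y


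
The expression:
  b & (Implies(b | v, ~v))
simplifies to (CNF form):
b & ~v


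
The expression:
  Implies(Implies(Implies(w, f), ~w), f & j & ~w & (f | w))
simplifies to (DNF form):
(f & j) | (f & w)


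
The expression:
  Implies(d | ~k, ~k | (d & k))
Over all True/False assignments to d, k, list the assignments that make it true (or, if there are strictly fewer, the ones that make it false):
is always true.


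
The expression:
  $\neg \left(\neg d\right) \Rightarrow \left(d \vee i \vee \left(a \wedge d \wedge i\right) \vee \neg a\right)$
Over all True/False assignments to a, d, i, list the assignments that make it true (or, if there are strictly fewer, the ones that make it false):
is always true.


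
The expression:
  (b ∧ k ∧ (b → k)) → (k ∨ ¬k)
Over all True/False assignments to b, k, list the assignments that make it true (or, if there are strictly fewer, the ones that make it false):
is always true.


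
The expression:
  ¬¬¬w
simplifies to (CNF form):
¬w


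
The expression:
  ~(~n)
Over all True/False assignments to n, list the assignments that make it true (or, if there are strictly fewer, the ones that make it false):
is true only for:
  n=True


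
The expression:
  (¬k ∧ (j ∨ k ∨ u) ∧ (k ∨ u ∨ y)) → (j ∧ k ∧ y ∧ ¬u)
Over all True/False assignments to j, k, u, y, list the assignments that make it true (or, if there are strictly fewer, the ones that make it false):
is false only for:
  j=False, k=False, u=True, y=False;
  j=False, k=False, u=True, y=True;
  j=True, k=False, u=False, y=True;
  j=True, k=False, u=True, y=False;
  j=True, k=False, u=True, y=True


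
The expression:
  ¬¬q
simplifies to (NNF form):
q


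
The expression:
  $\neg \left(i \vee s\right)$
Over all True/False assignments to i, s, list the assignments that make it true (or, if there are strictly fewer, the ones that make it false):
is true only for:
  i=False, s=False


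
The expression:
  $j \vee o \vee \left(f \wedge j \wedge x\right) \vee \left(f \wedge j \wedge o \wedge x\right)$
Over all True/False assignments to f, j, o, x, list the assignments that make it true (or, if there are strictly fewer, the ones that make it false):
is false only for:
  f=False, j=False, o=False, x=False;
  f=False, j=False, o=False, x=True;
  f=True, j=False, o=False, x=False;
  f=True, j=False, o=False, x=True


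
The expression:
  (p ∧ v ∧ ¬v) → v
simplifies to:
True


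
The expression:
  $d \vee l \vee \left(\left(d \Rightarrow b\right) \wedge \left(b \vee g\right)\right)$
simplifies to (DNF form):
$b \vee d \vee g \vee l$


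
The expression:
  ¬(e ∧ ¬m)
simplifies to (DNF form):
m ∨ ¬e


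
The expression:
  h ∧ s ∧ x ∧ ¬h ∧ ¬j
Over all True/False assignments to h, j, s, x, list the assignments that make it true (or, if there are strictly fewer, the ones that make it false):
is never true.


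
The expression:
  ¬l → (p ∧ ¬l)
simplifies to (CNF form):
l ∨ p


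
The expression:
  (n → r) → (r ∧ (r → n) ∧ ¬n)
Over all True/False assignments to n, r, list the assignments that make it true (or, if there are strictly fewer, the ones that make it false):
is true only for:
  n=True, r=False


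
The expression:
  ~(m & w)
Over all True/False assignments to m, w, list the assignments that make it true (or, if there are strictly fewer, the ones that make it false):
is false only for:
  m=True, w=True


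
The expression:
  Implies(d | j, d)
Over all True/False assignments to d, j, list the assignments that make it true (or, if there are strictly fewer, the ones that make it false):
is false only for:
  d=False, j=True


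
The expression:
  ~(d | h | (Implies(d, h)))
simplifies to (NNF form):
False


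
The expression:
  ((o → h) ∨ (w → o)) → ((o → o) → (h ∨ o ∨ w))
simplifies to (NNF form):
h ∨ o ∨ w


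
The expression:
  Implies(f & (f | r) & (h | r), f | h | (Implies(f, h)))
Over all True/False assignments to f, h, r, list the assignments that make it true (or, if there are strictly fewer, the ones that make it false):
is always true.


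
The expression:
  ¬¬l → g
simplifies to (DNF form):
g ∨ ¬l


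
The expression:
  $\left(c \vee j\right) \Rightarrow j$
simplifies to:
$j \vee \neg c$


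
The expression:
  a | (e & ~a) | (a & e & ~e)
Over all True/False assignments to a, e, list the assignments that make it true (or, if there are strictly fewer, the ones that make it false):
is false only for:
  a=False, e=False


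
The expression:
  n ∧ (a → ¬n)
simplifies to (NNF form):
n ∧ ¬a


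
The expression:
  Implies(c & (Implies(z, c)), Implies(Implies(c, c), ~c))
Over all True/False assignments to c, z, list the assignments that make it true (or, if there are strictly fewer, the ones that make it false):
is true only for:
  c=False, z=False;
  c=False, z=True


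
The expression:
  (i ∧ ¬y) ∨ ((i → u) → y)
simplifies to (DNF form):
i ∨ y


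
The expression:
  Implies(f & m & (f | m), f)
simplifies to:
True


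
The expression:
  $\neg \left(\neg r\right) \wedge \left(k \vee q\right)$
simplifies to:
$r \wedge \left(k \vee q\right)$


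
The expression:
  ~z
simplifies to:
~z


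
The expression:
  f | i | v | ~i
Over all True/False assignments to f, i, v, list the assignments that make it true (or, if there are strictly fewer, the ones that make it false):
is always true.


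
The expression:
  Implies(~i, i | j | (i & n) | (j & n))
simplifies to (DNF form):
i | j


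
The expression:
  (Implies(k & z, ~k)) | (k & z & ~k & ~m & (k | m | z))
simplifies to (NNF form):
~k | ~z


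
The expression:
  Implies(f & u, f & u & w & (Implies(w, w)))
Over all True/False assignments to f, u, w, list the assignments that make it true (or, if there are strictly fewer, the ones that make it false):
is false only for:
  f=True, u=True, w=False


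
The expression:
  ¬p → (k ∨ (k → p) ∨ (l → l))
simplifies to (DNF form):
True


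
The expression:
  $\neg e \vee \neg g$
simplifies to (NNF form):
$\neg e \vee \neg g$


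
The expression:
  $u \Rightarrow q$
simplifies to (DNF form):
$q \vee \neg u$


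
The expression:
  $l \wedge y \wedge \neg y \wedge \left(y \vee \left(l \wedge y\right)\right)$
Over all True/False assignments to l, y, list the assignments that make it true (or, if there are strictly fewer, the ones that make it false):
is never true.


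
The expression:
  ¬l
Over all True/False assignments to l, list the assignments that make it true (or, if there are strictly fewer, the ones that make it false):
is true only for:
  l=False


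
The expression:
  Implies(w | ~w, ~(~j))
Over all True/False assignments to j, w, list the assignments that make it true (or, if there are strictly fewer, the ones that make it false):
is true only for:
  j=True, w=False;
  j=True, w=True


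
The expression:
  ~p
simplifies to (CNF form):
~p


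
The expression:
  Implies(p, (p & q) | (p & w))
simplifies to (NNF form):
q | w | ~p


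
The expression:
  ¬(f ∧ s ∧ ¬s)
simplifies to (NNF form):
True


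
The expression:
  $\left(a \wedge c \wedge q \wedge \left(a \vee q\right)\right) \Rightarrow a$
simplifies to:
$\text{True}$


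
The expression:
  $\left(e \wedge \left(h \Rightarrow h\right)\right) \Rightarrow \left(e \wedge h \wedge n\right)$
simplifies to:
$\left(h \wedge n\right) \vee \neg e$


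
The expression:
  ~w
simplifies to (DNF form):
~w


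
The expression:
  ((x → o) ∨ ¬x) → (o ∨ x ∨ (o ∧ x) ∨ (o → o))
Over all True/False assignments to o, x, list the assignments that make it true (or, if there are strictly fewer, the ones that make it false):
is always true.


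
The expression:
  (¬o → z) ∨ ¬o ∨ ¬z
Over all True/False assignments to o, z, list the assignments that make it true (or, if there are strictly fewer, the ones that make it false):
is always true.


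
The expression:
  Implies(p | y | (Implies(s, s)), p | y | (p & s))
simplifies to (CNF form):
p | y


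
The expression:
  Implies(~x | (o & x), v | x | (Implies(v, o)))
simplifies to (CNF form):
True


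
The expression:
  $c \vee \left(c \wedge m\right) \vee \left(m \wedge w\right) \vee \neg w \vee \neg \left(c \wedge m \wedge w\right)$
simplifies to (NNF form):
$\text{True}$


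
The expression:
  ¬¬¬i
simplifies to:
¬i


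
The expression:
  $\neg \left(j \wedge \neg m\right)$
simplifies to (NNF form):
$m \vee \neg j$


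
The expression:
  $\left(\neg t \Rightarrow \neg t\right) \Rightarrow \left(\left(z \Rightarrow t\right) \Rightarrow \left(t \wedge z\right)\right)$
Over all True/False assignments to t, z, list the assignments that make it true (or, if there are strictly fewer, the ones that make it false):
is true only for:
  t=False, z=True;
  t=True, z=True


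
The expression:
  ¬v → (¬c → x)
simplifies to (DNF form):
c ∨ v ∨ x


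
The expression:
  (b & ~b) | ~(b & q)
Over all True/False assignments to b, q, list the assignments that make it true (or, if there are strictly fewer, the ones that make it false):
is false only for:
  b=True, q=True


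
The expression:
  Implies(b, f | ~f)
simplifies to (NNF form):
True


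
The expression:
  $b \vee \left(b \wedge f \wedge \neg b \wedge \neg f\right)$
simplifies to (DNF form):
$b$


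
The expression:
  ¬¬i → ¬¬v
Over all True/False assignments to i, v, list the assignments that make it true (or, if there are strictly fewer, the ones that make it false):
is false only for:
  i=True, v=False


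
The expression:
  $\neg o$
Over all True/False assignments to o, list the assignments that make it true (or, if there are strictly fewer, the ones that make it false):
is true only for:
  o=False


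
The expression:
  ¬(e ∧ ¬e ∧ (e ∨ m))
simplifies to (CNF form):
True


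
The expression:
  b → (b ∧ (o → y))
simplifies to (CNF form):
y ∨ ¬b ∨ ¬o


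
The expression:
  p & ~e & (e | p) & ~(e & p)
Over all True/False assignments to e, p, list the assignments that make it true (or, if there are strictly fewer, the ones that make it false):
is true only for:
  e=False, p=True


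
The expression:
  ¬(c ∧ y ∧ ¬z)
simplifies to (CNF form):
z ∨ ¬c ∨ ¬y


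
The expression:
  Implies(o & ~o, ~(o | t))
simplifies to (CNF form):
True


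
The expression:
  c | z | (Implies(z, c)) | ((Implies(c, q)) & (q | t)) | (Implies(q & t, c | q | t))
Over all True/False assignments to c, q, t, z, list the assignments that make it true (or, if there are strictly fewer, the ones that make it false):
is always true.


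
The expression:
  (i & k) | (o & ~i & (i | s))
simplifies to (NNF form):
(i & k) | (o & s & ~i)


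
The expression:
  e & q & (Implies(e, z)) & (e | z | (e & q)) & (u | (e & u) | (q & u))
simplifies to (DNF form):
e & q & u & z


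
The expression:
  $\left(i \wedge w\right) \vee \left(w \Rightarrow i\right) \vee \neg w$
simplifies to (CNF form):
$i \vee \neg w$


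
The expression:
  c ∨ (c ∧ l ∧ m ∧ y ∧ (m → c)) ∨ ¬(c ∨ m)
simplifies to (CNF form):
c ∨ ¬m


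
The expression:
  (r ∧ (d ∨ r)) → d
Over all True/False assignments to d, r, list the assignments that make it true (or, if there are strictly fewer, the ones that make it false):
is false only for:
  d=False, r=True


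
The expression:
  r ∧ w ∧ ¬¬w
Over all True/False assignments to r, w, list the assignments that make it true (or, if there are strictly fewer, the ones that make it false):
is true only for:
  r=True, w=True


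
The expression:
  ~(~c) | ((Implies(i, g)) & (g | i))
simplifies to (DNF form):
c | g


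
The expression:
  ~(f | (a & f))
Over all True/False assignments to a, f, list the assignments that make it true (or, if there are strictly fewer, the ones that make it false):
is true only for:
  a=False, f=False;
  a=True, f=False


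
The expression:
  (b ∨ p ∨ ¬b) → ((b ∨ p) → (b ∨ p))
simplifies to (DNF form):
True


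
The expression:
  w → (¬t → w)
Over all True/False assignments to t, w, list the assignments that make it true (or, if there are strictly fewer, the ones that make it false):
is always true.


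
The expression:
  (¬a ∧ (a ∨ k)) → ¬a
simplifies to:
True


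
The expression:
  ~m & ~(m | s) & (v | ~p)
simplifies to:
~m & ~s & (v | ~p)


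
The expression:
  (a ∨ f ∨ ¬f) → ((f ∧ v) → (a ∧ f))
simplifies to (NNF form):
a ∨ ¬f ∨ ¬v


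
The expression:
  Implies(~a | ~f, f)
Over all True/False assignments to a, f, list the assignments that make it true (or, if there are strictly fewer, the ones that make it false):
is true only for:
  a=False, f=True;
  a=True, f=True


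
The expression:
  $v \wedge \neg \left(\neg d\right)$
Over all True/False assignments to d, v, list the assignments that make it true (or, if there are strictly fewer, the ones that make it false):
is true only for:
  d=True, v=True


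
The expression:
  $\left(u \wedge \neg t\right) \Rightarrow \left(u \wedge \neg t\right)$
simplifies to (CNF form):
$\text{True}$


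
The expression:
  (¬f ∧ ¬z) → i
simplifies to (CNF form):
f ∨ i ∨ z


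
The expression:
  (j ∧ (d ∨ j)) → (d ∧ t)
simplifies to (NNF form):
(d ∧ t) ∨ ¬j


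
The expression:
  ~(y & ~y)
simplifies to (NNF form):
True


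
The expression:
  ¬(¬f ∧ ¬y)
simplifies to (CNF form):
f ∨ y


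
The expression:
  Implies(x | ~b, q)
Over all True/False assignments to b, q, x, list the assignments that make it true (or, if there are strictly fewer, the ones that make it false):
is false only for:
  b=False, q=False, x=False;
  b=False, q=False, x=True;
  b=True, q=False, x=True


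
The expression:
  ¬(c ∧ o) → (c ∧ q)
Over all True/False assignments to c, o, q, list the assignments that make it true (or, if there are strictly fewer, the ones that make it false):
is true only for:
  c=True, o=False, q=True;
  c=True, o=True, q=False;
  c=True, o=True, q=True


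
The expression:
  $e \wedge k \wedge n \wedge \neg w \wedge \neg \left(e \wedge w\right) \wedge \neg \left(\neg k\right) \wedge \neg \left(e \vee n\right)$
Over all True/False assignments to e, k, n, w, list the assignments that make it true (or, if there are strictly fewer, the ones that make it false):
is never true.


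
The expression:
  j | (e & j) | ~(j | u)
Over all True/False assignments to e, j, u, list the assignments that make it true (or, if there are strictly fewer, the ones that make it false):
is false only for:
  e=False, j=False, u=True;
  e=True, j=False, u=True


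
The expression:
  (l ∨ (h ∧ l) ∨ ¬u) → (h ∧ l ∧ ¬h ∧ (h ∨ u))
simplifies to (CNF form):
u ∧ ¬l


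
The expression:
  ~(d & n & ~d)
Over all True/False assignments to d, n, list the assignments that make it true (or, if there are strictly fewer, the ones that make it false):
is always true.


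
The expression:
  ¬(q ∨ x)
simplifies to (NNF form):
¬q ∧ ¬x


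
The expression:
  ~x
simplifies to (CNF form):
~x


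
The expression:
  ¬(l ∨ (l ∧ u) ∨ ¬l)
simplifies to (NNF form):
False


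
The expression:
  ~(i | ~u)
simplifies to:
u & ~i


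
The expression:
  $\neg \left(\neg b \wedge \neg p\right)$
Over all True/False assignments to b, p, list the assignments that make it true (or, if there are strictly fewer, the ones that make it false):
is false only for:
  b=False, p=False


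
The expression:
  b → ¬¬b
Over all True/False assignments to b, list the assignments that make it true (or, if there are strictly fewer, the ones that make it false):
is always true.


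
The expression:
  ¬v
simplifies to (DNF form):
¬v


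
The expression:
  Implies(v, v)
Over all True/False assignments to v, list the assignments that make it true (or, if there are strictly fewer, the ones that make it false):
is always true.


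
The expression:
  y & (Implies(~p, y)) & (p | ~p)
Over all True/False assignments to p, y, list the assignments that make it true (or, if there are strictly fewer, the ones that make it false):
is true only for:
  p=False, y=True;
  p=True, y=True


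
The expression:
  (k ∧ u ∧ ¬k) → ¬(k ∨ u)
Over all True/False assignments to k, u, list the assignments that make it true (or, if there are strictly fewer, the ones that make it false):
is always true.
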